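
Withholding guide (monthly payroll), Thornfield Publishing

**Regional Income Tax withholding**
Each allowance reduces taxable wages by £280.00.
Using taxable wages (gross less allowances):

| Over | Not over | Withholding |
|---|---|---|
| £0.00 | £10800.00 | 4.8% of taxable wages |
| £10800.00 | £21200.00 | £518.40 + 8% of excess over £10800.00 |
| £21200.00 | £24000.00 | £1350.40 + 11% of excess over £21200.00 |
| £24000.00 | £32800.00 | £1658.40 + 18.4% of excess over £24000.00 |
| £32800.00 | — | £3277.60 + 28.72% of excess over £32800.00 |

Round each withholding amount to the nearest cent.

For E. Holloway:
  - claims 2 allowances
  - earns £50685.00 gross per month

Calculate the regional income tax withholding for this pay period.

£8253.34

Regional Income Tax: taxable = £50685.00 − 2×£280.00 = £50125.00
  £3277.60 + 28.72% × (£50125.00 − £32800.00) = £3277.60 + 28.72% × £17325.00 = £8253.34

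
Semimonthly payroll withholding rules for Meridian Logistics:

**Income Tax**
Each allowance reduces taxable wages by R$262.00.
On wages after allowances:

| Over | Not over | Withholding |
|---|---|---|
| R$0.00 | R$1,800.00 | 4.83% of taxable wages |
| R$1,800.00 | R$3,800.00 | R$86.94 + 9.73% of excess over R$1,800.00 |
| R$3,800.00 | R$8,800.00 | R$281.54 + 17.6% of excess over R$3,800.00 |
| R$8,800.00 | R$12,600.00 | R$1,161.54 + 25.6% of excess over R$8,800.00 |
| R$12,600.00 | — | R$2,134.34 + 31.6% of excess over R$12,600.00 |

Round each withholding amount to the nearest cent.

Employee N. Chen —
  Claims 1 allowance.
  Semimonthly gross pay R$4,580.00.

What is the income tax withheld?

R$372.71

Income Tax: taxable = R$4,580.00 − 1×R$262.00 = R$4,318.00
  R$281.54 + 17.6% × (R$4,318.00 − R$3,800.00) = R$281.54 + 17.6% × R$518.00 = R$372.71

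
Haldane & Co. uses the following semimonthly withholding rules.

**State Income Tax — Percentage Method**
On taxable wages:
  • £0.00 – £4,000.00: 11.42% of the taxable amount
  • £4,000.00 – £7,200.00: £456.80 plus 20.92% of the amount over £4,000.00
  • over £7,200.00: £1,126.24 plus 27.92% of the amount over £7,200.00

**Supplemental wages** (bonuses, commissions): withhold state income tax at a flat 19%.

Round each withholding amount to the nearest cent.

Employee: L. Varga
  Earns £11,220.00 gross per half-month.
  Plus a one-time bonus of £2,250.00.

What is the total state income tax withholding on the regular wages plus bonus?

£2,676.12

State Income Tax: taxable = £11,220.00
  £1,126.24 + 27.92% × (£11,220.00 − £7,200.00) = £1,126.24 + 27.92% × £4,020.00 = £2,248.62
Supplemental (19% flat on bonus): 19% × £2,250.00 = £427.50
Total state income tax: £2,248.62 + £427.50 = £2,676.12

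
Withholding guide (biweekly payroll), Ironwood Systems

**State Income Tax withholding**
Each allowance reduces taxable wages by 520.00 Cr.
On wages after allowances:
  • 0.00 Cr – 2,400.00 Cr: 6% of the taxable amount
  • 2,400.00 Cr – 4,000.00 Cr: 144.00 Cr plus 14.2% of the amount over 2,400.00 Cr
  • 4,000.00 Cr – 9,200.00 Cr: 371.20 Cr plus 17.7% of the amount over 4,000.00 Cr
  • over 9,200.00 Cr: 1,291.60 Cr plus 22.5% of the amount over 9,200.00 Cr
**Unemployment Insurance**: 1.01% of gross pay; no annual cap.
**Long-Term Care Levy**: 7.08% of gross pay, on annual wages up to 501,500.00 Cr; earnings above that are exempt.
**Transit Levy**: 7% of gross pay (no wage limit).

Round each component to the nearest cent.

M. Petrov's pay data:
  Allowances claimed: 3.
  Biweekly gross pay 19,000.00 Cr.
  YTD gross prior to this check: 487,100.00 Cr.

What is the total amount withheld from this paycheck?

State Income Tax: taxable = 19,000.00 Cr − 3×520.00 Cr = 17,440.00 Cr
  1,291.60 Cr + 22.5% × (17,440.00 Cr − 9,200.00 Cr) = 1,291.60 Cr + 22.5% × 8,240.00 Cr = 3,145.60 Cr
Unemployment Insurance: 1.01% × 19,000.00 Cr = 191.90 Cr
Long-Term Care Levy: cap 501,500.00 Cr − YTD 487,100.00 Cr = 14,400.00 Cr subject; 7.08% × 14,400.00 Cr = 1,019.52 Cr
Transit Levy: 7% × 19,000.00 Cr = 1,330.00 Cr
Total: 3,145.60 Cr + 191.90 Cr + 1,019.52 Cr + 1,330.00 Cr = 5,687.02 Cr

5,687.02 Cr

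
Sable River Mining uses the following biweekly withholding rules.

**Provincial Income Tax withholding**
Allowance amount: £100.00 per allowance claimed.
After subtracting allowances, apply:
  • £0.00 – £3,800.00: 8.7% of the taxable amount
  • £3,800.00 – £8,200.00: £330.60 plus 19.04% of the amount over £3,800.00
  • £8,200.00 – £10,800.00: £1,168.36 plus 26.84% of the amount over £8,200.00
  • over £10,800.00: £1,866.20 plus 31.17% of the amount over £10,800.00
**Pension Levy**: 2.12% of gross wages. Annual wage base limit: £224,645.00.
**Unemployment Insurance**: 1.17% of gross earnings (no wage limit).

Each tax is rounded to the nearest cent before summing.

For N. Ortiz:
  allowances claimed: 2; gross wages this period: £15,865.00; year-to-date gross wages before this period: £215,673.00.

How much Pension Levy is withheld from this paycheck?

£190.21

Pension Levy: cap £224,645.00 − YTD £215,673.00 = £8,972.00 subject; 2.12% × £8,972.00 = £190.21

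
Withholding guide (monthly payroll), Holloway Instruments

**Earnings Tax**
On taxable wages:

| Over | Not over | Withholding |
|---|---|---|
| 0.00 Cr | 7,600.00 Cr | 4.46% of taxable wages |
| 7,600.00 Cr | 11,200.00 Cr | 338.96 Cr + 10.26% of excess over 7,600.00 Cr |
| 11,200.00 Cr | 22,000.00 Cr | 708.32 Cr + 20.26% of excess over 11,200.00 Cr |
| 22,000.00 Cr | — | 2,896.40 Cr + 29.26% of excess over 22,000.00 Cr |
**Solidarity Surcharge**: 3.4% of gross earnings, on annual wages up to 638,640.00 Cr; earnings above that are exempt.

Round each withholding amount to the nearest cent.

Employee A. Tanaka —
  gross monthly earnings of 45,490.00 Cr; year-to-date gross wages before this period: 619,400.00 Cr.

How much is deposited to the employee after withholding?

Earnings Tax: taxable = 45,490.00 Cr
  2,896.40 Cr + 29.26% × (45,490.00 Cr − 22,000.00 Cr) = 2,896.40 Cr + 29.26% × 23,490.00 Cr = 9,769.57 Cr
Solidarity Surcharge: cap 638,640.00 Cr − YTD 619,400.00 Cr = 19,240.00 Cr subject; 3.4% × 19,240.00 Cr = 654.16 Cr
Total withheld: 9,769.57 Cr + 654.16 Cr = 10,423.73 Cr
Net pay: 45,490.00 Cr − 10,423.73 Cr = 35,066.27 Cr

35,066.27 Cr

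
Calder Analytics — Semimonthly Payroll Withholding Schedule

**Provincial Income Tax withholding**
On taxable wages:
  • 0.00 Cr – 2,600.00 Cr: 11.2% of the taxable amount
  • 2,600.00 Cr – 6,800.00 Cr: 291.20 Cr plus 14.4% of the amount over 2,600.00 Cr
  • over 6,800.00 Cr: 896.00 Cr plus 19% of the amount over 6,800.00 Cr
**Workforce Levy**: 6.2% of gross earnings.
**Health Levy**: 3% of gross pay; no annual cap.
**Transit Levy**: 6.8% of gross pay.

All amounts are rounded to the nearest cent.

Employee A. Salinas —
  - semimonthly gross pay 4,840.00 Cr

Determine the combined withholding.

Provincial Income Tax: taxable = 4,840.00 Cr
  291.20 Cr + 14.4% × (4,840.00 Cr − 2,600.00 Cr) = 291.20 Cr + 14.4% × 2,240.00 Cr = 613.76 Cr
Workforce Levy: 6.2% × 4,840.00 Cr = 300.08 Cr
Health Levy: 3% × 4,840.00 Cr = 145.20 Cr
Transit Levy: 6.8% × 4,840.00 Cr = 329.12 Cr
Total: 613.76 Cr + 300.08 Cr + 145.20 Cr + 329.12 Cr = 1,388.16 Cr

1,388.16 Cr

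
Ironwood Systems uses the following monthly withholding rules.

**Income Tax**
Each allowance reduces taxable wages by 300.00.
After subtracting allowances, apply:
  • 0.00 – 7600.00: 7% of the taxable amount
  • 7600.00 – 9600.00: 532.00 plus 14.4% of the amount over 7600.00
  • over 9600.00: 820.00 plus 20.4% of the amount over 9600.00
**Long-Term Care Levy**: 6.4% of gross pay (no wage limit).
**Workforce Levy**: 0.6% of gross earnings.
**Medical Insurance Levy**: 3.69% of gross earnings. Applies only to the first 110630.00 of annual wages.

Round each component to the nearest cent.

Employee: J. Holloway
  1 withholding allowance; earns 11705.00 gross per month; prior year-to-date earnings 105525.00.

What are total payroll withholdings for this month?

Income Tax: taxable = 11705.00 − 1×300.00 = 11405.00
  820.00 + 20.4% × (11405.00 − 9600.00) = 820.00 + 20.4% × 1805.00 = 1188.22
Long-Term Care Levy: 6.4% × 11705.00 = 749.12
Workforce Levy: 0.6% × 11705.00 = 70.23
Medical Insurance Levy: cap 110630.00 − YTD 105525.00 = 5105.00 subject; 3.69% × 5105.00 = 188.37
Total: 1188.22 + 749.12 + 70.23 + 188.37 = 2195.94

2195.94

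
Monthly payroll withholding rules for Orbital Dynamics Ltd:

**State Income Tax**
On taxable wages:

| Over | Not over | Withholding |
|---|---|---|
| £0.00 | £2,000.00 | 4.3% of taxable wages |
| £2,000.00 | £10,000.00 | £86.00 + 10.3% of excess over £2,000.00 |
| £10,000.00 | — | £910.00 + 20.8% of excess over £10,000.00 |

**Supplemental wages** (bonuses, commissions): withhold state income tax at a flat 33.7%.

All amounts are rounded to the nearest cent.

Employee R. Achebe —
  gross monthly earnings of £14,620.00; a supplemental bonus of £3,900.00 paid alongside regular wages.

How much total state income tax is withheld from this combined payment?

State Income Tax: taxable = £14,620.00
  £910.00 + 20.8% × (£14,620.00 − £10,000.00) = £910.00 + 20.8% × £4,620.00 = £1,870.96
Supplemental (33.7% flat on bonus): 33.7% × £3,900.00 = £1,314.30
Total state income tax: £1,870.96 + £1,314.30 = £3,185.26

£3,185.26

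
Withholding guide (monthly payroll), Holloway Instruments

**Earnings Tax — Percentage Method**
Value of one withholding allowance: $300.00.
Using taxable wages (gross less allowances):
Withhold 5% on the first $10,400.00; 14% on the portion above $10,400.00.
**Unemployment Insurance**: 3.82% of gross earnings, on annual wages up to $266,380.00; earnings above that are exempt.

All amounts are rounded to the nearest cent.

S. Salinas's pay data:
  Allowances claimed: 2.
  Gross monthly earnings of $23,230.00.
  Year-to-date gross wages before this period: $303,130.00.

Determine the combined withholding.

$2,232.20

Earnings Tax: taxable = $23,230.00 − 2×$300.00 = $22,630.00
  $520.00 + 14% × ($22,630.00 − $10,400.00) = $520.00 + 14% × $12,230.00 = $2,232.20
Unemployment Insurance: YTD $303,130.00 ≥ cap $266,380.00 → $0.00
Total: $2,232.20 + $0.00 = $2,232.20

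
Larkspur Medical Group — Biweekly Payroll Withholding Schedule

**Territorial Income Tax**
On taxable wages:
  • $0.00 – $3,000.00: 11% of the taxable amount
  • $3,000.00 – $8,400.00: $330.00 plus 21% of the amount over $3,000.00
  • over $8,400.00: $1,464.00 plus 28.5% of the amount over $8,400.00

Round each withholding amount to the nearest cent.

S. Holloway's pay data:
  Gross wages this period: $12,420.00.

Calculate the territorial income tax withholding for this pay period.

Territorial Income Tax: taxable = $12,420.00
  $1,464.00 + 28.5% × ($12,420.00 − $8,400.00) = $1,464.00 + 28.5% × $4,020.00 = $2,609.70

$2,609.70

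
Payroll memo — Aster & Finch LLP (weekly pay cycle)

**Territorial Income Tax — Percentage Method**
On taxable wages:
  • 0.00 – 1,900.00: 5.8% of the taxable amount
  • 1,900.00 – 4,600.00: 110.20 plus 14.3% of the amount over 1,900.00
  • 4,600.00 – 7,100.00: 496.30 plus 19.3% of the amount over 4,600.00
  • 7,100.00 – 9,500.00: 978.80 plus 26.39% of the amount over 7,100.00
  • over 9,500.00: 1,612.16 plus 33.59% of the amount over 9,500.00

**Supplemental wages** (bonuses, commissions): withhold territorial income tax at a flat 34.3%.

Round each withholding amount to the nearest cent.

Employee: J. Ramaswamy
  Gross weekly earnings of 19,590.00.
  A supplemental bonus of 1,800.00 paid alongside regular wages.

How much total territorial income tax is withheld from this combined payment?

Territorial Income Tax: taxable = 19,590.00
  1,612.16 + 33.59% × (19,590.00 − 9,500.00) = 1,612.16 + 33.59% × 10,090.00 = 5,001.39
Supplemental (34.3% flat on bonus): 34.3% × 1,800.00 = 617.40
Total territorial income tax: 5,001.39 + 617.40 = 5,618.79

5,618.79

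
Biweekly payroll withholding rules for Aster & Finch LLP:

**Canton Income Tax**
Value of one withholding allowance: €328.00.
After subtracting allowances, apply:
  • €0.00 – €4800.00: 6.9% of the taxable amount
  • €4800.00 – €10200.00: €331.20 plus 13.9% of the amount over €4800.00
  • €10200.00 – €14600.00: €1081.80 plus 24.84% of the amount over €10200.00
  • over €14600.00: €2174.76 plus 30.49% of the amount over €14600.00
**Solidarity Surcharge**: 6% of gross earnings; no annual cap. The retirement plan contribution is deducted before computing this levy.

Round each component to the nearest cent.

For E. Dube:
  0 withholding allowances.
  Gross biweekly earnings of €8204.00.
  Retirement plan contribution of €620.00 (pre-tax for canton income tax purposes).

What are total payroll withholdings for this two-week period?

Canton Income Tax: taxable = €8204.00 − €620.00 = €7584.00
  €331.20 + 13.9% × (€7584.00 − €4800.00) = €331.20 + 13.9% × €2784.00 = €718.18
Solidarity Surcharge: 6% × €7584.00 = €455.04
Total: €718.18 + €455.04 = €1173.22

€1173.22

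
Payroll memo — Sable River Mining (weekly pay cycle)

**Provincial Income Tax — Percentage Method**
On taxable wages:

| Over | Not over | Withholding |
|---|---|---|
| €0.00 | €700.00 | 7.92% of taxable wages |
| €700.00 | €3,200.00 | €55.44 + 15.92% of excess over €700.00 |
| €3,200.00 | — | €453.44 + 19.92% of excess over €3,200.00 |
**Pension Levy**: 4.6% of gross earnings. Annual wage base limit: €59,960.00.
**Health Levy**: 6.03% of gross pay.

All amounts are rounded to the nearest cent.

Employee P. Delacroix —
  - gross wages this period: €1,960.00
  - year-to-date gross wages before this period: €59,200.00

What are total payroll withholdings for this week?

Provincial Income Tax: taxable = €1,960.00
  €55.44 + 15.92% × (€1,960.00 − €700.00) = €55.44 + 15.92% × €1,260.00 = €256.03
Pension Levy: cap €59,960.00 − YTD €59,200.00 = €760.00 subject; 4.6% × €760.00 = €34.96
Health Levy: 6.03% × €1,960.00 = €118.19
Total: €256.03 + €34.96 + €118.19 = €409.18

€409.18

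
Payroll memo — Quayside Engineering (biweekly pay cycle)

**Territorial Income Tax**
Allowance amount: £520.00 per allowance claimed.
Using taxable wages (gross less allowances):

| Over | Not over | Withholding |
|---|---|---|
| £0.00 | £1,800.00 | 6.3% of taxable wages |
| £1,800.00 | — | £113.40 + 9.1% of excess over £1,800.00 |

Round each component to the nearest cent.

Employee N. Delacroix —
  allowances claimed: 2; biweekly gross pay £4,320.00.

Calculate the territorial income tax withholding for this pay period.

£248.08

Territorial Income Tax: taxable = £4,320.00 − 2×£520.00 = £3,280.00
  £113.40 + 9.1% × (£3,280.00 − £1,800.00) = £113.40 + 9.1% × £1,480.00 = £248.08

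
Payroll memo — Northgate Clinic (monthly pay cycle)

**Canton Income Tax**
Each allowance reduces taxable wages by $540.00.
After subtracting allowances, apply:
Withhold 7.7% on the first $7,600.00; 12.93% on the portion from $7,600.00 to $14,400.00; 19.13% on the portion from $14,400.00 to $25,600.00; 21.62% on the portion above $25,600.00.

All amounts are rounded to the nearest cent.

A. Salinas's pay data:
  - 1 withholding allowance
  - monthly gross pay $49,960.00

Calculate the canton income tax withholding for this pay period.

Canton Income Tax: taxable = $49,960.00 − 1×$540.00 = $49,420.00
  $3,607.00 + 21.62% × ($49,420.00 − $25,600.00) = $3,607.00 + 21.62% × $23,820.00 = $8,756.88

$8,756.88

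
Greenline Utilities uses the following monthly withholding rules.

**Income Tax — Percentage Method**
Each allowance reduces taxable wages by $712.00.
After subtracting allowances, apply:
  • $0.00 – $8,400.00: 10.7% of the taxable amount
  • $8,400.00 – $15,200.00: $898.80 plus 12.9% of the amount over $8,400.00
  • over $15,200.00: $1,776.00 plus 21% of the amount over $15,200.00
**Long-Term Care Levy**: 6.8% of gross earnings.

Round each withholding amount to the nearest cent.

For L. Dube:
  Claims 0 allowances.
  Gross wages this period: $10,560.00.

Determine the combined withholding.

Income Tax: taxable = $10,560.00
  $898.80 + 12.9% × ($10,560.00 − $8,400.00) = $898.80 + 12.9% × $2,160.00 = $1,177.44
Long-Term Care Levy: 6.8% × $10,560.00 = $718.08
Total: $1,177.44 + $718.08 = $1,895.52

$1,895.52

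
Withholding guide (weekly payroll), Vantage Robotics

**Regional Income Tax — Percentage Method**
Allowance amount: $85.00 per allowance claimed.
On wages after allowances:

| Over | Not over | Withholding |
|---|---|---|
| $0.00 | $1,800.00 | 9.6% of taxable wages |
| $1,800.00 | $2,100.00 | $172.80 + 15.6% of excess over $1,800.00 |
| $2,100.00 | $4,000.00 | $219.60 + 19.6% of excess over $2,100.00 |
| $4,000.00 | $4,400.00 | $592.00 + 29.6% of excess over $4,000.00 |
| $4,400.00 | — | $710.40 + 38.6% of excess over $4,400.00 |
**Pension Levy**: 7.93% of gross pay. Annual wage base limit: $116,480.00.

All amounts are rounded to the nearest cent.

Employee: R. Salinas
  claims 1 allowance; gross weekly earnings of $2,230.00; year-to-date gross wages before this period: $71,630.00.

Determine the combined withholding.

Regional Income Tax: taxable = $2,230.00 − 1×$85.00 = $2,145.00
  $219.60 + 19.6% × ($2,145.00 − $2,100.00) = $219.60 + 19.6% × $45.00 = $228.42
Pension Levy: 7.93% × $2,230.00 = $176.84
Total: $228.42 + $176.84 = $405.26

$405.26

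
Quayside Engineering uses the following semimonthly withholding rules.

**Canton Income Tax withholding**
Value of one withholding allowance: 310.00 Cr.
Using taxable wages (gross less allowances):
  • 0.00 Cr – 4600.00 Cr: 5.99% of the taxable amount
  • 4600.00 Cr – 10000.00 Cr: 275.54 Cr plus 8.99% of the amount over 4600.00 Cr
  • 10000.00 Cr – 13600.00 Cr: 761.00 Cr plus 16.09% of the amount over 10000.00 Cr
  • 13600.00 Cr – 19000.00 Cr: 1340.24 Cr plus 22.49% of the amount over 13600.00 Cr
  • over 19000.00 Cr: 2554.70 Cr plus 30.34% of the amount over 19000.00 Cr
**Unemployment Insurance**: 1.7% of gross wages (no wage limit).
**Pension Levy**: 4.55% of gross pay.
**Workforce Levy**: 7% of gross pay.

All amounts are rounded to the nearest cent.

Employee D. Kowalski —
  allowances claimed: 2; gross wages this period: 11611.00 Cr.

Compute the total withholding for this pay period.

2458.91 Cr

Canton Income Tax: taxable = 11611.00 Cr − 2×310.00 Cr = 10991.00 Cr
  761.00 Cr + 16.09% × (10991.00 Cr − 10000.00 Cr) = 761.00 Cr + 16.09% × 991.00 Cr = 920.45 Cr
Unemployment Insurance: 1.7% × 11611.00 Cr = 197.39 Cr
Pension Levy: 4.55% × 11611.00 Cr = 528.30 Cr
Workforce Levy: 7% × 11611.00 Cr = 812.77 Cr
Total: 920.45 Cr + 197.39 Cr + 528.30 Cr + 812.77 Cr = 2458.91 Cr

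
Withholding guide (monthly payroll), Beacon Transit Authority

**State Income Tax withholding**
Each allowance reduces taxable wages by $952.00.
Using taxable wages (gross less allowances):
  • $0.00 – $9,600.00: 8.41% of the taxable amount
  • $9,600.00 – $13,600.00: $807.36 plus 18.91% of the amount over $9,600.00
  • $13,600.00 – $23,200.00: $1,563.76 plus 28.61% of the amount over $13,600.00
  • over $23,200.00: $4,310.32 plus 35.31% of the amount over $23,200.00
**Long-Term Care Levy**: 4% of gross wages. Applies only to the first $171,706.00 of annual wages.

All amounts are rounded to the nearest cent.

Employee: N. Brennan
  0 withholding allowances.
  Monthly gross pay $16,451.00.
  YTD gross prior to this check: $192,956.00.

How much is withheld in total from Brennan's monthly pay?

$2,379.43

State Income Tax: taxable = $16,451.00
  $1,563.76 + 28.61% × ($16,451.00 − $13,600.00) = $1,563.76 + 28.61% × $2,851.00 = $2,379.43
Long-Term Care Levy: YTD $192,956.00 ≥ cap $171,706.00 → $0.00
Total: $2,379.43 + $0.00 = $2,379.43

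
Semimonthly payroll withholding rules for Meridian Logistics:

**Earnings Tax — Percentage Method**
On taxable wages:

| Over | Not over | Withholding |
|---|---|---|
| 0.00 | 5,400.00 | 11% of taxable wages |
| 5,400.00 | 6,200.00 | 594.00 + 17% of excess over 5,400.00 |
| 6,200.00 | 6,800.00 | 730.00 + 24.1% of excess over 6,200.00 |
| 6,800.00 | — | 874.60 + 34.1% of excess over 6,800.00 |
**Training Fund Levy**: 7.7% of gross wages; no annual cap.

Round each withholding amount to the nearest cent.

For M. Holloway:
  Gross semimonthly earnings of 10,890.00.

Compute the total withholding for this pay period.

Earnings Tax: taxable = 10,890.00
  874.60 + 34.1% × (10,890.00 − 6,800.00) = 874.60 + 34.1% × 4,090.00 = 2,269.29
Training Fund Levy: 7.7% × 10,890.00 = 838.53
Total: 2,269.29 + 838.53 = 3,107.82

3,107.82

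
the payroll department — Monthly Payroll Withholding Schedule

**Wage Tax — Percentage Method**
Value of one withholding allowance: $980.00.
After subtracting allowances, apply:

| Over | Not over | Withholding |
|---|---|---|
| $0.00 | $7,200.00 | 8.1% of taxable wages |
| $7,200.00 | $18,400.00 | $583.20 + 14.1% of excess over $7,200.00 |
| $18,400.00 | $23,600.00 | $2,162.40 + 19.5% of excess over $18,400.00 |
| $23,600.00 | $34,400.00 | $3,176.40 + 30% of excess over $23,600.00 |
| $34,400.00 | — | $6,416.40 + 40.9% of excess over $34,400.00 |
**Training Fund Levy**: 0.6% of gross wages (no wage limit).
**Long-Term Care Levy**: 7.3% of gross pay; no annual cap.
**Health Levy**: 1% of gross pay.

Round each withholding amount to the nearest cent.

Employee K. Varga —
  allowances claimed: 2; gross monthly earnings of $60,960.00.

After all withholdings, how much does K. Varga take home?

Wage Tax: taxable = $60,960.00 − 2×$980.00 = $59,000.00
  $6,416.40 + 40.9% × ($59,000.00 − $34,400.00) = $6,416.40 + 40.9% × $24,600.00 = $16,477.80
Training Fund Levy: 0.6% × $60,960.00 = $365.76
Long-Term Care Levy: 7.3% × $60,960.00 = $4,450.08
Health Levy: 1% × $60,960.00 = $609.60
Total withheld: $16,477.80 + $365.76 + $4,450.08 + $609.60 = $21,903.24
Net pay: $60,960.00 − $21,903.24 = $39,056.76

$39,056.76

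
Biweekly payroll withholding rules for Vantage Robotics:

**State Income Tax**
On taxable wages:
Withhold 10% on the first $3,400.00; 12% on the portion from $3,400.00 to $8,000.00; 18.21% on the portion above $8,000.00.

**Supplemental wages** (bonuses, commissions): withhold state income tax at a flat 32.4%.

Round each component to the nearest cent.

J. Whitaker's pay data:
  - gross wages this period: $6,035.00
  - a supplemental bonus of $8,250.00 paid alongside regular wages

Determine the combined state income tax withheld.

$3,329.20

State Income Tax: taxable = $6,035.00
  $340.00 + 12% × ($6,035.00 − $3,400.00) = $340.00 + 12% × $2,635.00 = $656.20
Supplemental (32.4% flat on bonus): 32.4% × $8,250.00 = $2,673.00
Total state income tax: $656.20 + $2,673.00 = $3,329.20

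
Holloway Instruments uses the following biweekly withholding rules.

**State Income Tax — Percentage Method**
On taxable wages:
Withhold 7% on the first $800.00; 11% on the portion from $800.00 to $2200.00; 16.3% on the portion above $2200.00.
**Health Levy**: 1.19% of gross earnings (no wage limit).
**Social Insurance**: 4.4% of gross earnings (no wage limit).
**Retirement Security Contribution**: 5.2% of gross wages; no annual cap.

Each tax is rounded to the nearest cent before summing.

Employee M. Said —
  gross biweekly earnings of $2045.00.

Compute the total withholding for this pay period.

$413.61

State Income Tax: taxable = $2045.00
  $56.00 + 11% × ($2045.00 − $800.00) = $56.00 + 11% × $1245.00 = $192.95
Health Levy: 1.19% × $2045.00 = $24.34
Social Insurance: 4.4% × $2045.00 = $89.98
Retirement Security Contribution: 5.2% × $2045.00 = $106.34
Total: $192.95 + $24.34 + $89.98 + $106.34 = $413.61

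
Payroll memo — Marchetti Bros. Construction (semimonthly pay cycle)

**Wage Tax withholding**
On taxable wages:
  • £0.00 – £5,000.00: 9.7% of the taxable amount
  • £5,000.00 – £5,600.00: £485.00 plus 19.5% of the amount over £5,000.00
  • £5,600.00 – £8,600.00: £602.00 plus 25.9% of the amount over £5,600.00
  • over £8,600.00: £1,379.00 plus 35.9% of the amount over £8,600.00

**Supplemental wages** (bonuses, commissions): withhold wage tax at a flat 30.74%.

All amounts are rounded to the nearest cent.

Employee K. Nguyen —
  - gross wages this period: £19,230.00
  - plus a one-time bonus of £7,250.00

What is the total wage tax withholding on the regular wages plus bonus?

Wage Tax: taxable = £19,230.00
  £1,379.00 + 35.9% × (£19,230.00 − £8,600.00) = £1,379.00 + 35.9% × £10,630.00 = £5,195.17
Supplemental (30.74% flat on bonus): 30.74% × £7,250.00 = £2,228.65
Total wage tax: £5,195.17 + £2,228.65 = £7,423.82

£7,423.82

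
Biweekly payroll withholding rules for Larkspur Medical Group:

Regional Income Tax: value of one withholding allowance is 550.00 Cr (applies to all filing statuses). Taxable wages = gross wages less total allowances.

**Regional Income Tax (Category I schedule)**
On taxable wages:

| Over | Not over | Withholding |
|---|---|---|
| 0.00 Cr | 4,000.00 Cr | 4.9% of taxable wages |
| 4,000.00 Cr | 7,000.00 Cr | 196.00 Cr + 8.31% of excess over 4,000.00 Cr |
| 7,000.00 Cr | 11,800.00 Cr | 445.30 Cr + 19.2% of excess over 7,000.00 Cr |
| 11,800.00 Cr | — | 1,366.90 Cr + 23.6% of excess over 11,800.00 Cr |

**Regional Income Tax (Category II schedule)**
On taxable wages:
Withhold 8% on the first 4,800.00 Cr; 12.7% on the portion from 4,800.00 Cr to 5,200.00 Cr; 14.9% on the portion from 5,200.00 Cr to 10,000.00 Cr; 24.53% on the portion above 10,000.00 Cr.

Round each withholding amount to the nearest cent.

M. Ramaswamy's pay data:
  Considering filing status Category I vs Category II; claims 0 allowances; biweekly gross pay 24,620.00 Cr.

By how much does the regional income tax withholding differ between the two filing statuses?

343.87 Cr

Regional Income Tax (Category I): taxable = 24,620.00 Cr
  1,366.90 Cr + 23.6% × (24,620.00 Cr − 11,800.00 Cr) = 1,366.90 Cr + 23.6% × 12,820.00 Cr = 4,392.42 Cr
Regional Income Tax (Category II): taxable = 24,620.00 Cr
  1,150.00 Cr + 24.53% × (24,620.00 Cr − 10,000.00 Cr) = 1,150.00 Cr + 24.53% × 14,620.00 Cr = 4,736.29 Cr
Difference: |4,392.42 Cr − 4,736.29 Cr| = 343.87 Cr (higher under Category II)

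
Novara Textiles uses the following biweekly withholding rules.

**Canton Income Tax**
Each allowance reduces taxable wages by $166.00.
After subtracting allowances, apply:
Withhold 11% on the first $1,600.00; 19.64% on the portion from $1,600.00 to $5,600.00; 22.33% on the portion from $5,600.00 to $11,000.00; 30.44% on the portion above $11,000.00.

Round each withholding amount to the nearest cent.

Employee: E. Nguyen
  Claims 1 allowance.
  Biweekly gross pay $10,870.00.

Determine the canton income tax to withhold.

Canton Income Tax: taxable = $10,870.00 − 1×$166.00 = $10,704.00
  $961.60 + 22.33% × ($10,704.00 − $5,600.00) = $961.60 + 22.33% × $5,104.00 = $2,101.32

$2,101.32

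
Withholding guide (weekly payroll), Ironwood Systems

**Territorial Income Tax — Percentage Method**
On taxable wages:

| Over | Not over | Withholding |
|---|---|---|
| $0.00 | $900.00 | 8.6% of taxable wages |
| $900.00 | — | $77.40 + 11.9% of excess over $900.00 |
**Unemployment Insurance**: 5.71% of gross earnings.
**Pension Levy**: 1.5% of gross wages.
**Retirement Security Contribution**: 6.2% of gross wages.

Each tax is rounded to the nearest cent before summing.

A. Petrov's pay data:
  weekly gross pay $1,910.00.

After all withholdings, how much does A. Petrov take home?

$1,456.28

Territorial Income Tax: taxable = $1,910.00
  $77.40 + 11.9% × ($1,910.00 − $900.00) = $77.40 + 11.9% × $1,010.00 = $197.59
Unemployment Insurance: 5.71% × $1,910.00 = $109.06
Pension Levy: 1.5% × $1,910.00 = $28.65
Retirement Security Contribution: 6.2% × $1,910.00 = $118.42
Total withheld: $197.59 + $109.06 + $28.65 + $118.42 = $453.72
Net pay: $1,910.00 − $453.72 = $1,456.28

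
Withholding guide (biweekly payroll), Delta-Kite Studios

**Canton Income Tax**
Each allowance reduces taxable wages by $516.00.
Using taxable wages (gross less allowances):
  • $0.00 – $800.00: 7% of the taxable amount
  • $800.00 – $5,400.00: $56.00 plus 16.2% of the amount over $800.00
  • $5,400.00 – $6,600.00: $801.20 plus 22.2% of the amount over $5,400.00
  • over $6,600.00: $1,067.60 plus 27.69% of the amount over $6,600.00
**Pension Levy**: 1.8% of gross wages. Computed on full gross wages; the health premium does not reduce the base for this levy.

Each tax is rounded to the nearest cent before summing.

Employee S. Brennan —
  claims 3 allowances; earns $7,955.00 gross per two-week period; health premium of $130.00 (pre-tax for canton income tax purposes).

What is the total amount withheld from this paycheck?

Canton Income Tax: taxable = $7,955.00 − $130.00 − 3×$516.00 = $6,277.00
  $801.20 + 22.2% × ($6,277.00 − $5,400.00) = $801.20 + 22.2% × $877.00 = $995.89
Pension Levy: 1.8% × $7,955.00 = $143.19
Total: $995.89 + $143.19 = $1,139.08

$1,139.08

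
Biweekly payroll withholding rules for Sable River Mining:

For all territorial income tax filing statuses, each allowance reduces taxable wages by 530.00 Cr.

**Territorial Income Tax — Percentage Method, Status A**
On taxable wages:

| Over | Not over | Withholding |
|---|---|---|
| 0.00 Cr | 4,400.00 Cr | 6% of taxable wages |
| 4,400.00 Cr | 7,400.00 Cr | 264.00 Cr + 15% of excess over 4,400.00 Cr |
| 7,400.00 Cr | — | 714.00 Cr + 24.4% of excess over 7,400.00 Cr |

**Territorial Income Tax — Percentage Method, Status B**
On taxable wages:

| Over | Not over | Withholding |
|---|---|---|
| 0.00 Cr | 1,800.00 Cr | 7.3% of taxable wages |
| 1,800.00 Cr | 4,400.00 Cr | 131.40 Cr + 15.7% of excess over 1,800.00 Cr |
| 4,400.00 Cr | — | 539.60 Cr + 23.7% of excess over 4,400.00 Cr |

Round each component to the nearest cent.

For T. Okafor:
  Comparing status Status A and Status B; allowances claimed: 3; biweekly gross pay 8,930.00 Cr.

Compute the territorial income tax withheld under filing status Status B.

1,236.38 Cr

Territorial Income Tax (Status B): taxable = 8,930.00 Cr − 3×530.00 Cr = 7,340.00 Cr
  539.60 Cr + 23.7% × (7,340.00 Cr − 4,400.00 Cr) = 539.60 Cr + 23.7% × 2,940.00 Cr = 1,236.38 Cr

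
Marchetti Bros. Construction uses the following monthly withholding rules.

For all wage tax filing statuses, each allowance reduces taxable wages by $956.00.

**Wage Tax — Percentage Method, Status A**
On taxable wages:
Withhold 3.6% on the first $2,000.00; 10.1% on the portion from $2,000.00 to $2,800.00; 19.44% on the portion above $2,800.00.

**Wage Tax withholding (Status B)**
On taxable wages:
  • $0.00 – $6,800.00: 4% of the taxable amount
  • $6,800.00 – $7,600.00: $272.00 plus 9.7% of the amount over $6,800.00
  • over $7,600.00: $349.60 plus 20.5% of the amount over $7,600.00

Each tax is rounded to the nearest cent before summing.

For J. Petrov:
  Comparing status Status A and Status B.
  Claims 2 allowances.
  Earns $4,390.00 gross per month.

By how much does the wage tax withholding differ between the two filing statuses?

Wage Tax (Status A): taxable = $4,390.00 − 2×$956.00 = $2,478.00
  $72.00 + 10.1% × ($2,478.00 − $2,000.00) = $72.00 + 10.1% × $478.00 = $120.28
Wage Tax (Status B): taxable = $4,390.00 − 2×$956.00 = $2,478.00
  4% × $2,478.00 = $99.12
Difference: |$120.28 − $99.12| = $21.16 (higher under Status A)

$21.16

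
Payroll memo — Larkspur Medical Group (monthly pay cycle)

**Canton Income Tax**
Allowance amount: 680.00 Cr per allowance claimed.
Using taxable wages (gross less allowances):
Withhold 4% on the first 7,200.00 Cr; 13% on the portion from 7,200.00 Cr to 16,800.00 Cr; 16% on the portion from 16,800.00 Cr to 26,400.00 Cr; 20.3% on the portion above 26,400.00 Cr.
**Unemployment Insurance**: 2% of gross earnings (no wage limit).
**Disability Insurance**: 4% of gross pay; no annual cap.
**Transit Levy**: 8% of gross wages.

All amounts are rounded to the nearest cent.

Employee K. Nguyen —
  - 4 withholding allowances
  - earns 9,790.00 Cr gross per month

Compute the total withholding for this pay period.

Canton Income Tax: taxable = 9,790.00 Cr − 4×680.00 Cr = 7,070.00 Cr
  4% × 7,070.00 Cr = 282.80 Cr
Unemployment Insurance: 2% × 9,790.00 Cr = 195.80 Cr
Disability Insurance: 4% × 9,790.00 Cr = 391.60 Cr
Transit Levy: 8% × 9,790.00 Cr = 783.20 Cr
Total: 282.80 Cr + 195.80 Cr + 391.60 Cr + 783.20 Cr = 1,653.40 Cr

1,653.40 Cr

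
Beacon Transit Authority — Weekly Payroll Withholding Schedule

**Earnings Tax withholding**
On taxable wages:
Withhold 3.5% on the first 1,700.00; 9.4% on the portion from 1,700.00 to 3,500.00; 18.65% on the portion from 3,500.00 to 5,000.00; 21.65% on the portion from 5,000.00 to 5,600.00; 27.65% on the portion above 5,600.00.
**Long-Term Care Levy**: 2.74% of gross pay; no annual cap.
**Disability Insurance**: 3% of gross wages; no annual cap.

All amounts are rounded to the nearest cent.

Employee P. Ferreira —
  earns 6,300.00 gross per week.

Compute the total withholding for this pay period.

1,193.52

Earnings Tax: taxable = 6,300.00
  638.35 + 27.65% × (6,300.00 − 5,600.00) = 638.35 + 27.65% × 700.00 = 831.90
Long-Term Care Levy: 2.74% × 6,300.00 = 172.62
Disability Insurance: 3% × 6,300.00 = 189.00
Total: 831.90 + 172.62 + 189.00 = 1,193.52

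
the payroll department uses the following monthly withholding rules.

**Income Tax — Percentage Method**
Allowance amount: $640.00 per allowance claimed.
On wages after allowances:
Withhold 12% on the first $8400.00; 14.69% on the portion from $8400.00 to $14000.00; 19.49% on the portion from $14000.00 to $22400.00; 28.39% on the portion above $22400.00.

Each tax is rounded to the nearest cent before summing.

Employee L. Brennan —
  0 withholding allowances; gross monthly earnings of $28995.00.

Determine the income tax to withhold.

Income Tax: taxable = $28995.00
  $3467.80 + 28.39% × ($28995.00 − $22400.00) = $3467.80 + 28.39% × $6595.00 = $5340.12

$5340.12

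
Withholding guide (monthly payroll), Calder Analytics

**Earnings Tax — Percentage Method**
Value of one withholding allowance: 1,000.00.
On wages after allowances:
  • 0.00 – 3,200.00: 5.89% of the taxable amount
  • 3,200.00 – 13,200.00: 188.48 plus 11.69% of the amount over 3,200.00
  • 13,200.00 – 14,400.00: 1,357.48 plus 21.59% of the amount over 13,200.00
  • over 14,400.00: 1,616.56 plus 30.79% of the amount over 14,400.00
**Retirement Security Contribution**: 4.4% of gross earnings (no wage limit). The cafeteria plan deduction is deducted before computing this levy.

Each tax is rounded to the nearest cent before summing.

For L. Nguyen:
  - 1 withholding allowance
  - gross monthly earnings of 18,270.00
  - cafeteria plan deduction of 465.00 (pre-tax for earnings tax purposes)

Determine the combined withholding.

Earnings Tax: taxable = 18,270.00 − 465.00 − 1×1,000.00 = 16,805.00
  1,616.56 + 30.79% × (16,805.00 − 14,400.00) = 1,616.56 + 30.79% × 2,405.00 = 2,357.06
Retirement Security Contribution: 4.4% × 17,805.00 = 783.42
Total: 2,357.06 + 783.42 = 3,140.48

3,140.48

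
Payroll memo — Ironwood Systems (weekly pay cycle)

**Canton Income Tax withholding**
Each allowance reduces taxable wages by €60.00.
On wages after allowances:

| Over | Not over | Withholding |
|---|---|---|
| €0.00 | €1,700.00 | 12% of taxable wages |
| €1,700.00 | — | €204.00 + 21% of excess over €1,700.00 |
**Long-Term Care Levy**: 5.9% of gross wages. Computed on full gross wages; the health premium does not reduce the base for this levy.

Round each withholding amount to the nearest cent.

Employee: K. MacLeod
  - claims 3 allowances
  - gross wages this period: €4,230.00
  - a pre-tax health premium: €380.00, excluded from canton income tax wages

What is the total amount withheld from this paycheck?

€867.27

Canton Income Tax: taxable = €4,230.00 − €380.00 − 3×€60.00 = €3,670.00
  €204.00 + 21% × (€3,670.00 − €1,700.00) = €204.00 + 21% × €1,970.00 = €617.70
Long-Term Care Levy: 5.9% × €4,230.00 = €249.57
Total: €617.70 + €249.57 = €867.27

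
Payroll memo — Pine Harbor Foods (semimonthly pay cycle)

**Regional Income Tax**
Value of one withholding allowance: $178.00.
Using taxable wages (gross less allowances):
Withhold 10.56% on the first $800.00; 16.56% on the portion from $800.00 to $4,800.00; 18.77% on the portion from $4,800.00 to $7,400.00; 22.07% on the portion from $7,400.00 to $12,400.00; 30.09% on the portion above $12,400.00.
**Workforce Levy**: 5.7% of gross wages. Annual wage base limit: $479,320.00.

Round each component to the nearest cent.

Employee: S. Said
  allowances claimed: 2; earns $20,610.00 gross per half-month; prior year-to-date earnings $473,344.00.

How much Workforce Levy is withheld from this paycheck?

Workforce Levy: cap $479,320.00 − YTD $473,344.00 = $5,976.00 subject; 5.7% × $5,976.00 = $340.63

$340.63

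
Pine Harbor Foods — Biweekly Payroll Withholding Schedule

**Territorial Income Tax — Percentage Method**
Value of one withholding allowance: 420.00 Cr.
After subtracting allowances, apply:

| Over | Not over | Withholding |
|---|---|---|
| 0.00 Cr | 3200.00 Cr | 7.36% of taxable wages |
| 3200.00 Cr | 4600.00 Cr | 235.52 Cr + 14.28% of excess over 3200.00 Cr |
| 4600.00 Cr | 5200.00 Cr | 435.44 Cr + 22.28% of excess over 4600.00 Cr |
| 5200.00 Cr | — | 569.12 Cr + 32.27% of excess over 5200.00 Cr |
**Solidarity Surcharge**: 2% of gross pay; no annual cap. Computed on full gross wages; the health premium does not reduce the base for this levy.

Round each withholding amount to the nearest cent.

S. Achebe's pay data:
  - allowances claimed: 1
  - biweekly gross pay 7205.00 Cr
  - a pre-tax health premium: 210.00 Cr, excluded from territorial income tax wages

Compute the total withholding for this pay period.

Territorial Income Tax: taxable = 7205.00 Cr − 210.00 Cr − 1×420.00 Cr = 6575.00 Cr
  569.12 Cr + 32.27% × (6575.00 Cr − 5200.00 Cr) = 569.12 Cr + 32.27% × 1375.00 Cr = 1012.83 Cr
Solidarity Surcharge: 2% × 7205.00 Cr = 144.10 Cr
Total: 1012.83 Cr + 144.10 Cr = 1156.93 Cr

1156.93 Cr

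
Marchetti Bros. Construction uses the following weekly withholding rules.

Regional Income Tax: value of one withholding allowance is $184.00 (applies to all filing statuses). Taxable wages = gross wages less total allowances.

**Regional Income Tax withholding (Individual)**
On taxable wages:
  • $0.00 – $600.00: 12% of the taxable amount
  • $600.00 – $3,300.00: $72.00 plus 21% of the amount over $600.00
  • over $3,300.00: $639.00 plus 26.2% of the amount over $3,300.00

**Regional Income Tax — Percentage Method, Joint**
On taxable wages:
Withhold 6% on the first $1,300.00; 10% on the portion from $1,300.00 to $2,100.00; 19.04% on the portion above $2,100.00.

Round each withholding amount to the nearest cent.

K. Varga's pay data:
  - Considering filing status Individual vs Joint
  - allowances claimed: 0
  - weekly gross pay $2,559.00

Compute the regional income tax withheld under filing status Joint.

Regional Income Tax (Joint): taxable = $2,559.00
  $158.00 + 19.04% × ($2,559.00 − $2,100.00) = $158.00 + 19.04% × $459.00 = $245.39

$245.39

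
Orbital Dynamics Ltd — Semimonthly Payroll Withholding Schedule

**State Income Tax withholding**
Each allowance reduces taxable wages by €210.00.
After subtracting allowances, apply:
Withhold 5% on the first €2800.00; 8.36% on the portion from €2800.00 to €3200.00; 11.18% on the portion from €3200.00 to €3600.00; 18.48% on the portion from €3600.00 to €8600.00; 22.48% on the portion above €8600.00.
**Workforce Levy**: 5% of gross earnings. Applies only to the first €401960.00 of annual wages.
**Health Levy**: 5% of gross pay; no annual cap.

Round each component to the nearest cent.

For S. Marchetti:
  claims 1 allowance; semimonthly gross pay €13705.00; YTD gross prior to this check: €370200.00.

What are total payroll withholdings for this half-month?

State Income Tax: taxable = €13705.00 − 1×€210.00 = €13495.00
  €1142.16 + 22.48% × (€13495.00 − €8600.00) = €1142.16 + 22.48% × €4895.00 = €2242.56
Workforce Levy: 5% × €13705.00 = €685.25
Health Levy: 5% × €13705.00 = €685.25
Total: €2242.56 + €685.25 + €685.25 = €3613.06

€3613.06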